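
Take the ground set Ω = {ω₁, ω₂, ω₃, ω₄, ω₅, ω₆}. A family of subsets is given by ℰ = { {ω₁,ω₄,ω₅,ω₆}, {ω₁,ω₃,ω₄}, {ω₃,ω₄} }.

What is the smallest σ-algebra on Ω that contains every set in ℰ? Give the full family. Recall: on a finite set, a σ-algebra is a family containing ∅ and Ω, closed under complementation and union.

σ(ℰ) = { {}, {ω₁}, {ω₂}, {ω₃}, {ω₄}, {ω₁,ω₂}, {ω₁,ω₃}, {ω₁,ω₄}, {ω₂,ω₃}, {ω₂,ω₄}, {ω₃,ω₄}, {ω₅,ω₆}, {ω₁,ω₂,ω₃}, {ω₁,ω₂,ω₄}, {ω₁,ω₃,ω₄}, {ω₁,ω₅,ω₆}, {ω₂,ω₃,ω₄}, {ω₂,ω₅,ω₆}, {ω₃,ω₅,ω₆}, {ω₄,ω₅,ω₆}, {ω₁,ω₂,ω₃,ω₄}, {ω₁,ω₂,ω₅,ω₆}, {ω₁,ω₃,ω₅,ω₆}, {ω₁,ω₄,ω₅,ω₆}, {ω₂,ω₃,ω₅,ω₆}, {ω₂,ω₄,ω₅,ω₆}, {ω₃,ω₄,ω₅,ω₆}, {ω₁,ω₂,ω₃,ω₅,ω₆}, {ω₁,ω₂,ω₄,ω₅,ω₆}, {ω₁,ω₃,ω₄,ω₅,ω₆}, {ω₂,ω₃,ω₄,ω₅,ω₆}, Ω }

Working:
Start: ℰ ∪ {∅, Ω} = { {}, {ω₃,ω₄}, {ω₁,ω₃,ω₄}, {ω₁,ω₄,ω₅,ω₆}, Ω }.
Round 1: 4 new —
  {ω₂,ω₃}  = ᶜ of {ω₁,ω₄,ω₅,ω₆}
  {ω₂,ω₅,ω₆}  = ᶜ of {ω₁,ω₃,ω₄}
  {ω₁,ω₂,ω₅,ω₆}  = ᶜ of {ω₃,ω₄}
  {ω₁,ω₃,ω₄,ω₅,ω₆}  = {ω₁,ω₃,ω₄} ∪ {ω₁,ω₄,ω₅,ω₆}
  [9 total]
Round 2. New:
  {ω₂}  = ᶜ of {ω₁,ω₃,ω₄,ω₅,ω₆}
  {ω₂,ω₃,ω₄}  = {ω₃,ω₄} ∪ {ω₂,ω₃}
  {ω₁,ω₂,ω₃,ω₄}  = {ω₁,ω₃,ω₄} ∪ {ω₂,ω₃}
  {ω₂,ω₃,ω₅,ω₆}  = {ω₂,ω₅,ω₆} ∪ {ω₂,ω₃}
  {ω₁,ω₂,ω₃,ω₅,ω₆}  = {ω₂,ω₃} ∪ {ω₁,ω₂,ω₅,ω₆}
  {ω₁,ω₂,ω₄,ω₅,ω₆}  = {ω₁,ω₄,ω₅,ω₆} ∪ {ω₂,ω₅,ω₆}
  {ω₂,ω₃,ω₄,ω₅,ω₆}  = {ω₃,ω₄} ∪ {ω₂,ω₅,ω₆}
  [16 total]
Round 3: +6 →
  {ω₁}  = ᶜ of {ω₂,ω₃,ω₄,ω₅,ω₆}
  {ω₃}  = ᶜ of {ω₁,ω₂,ω₄,ω₅,ω₆}
  {ω₄}  = ᶜ of {ω₁,ω₂,ω₃,ω₅,ω₆}
  {ω₁,ω₄}  = ᶜ of {ω₂,ω₃,ω₅,ω₆}
  {ω₅,ω₆}  = ᶜ of {ω₁,ω₂,ω₃,ω₄}
  {ω₁,ω₅,ω₆}  = ᶜ of {ω₂,ω₃,ω₄}
  [22 total]
Round 4: 10 new —
  {ω₁,ω₂}  = {ω₁} ∪ {ω₂}
  {ω₁,ω₃}  = {ω₁} ∪ {ω₃}
  {ω₂,ω₄}  = {ω₂} ∪ {ω₄}
  {ω₁,ω₂,ω₃}  = {ω₁} ∪ {ω₂,ω₃}
  {ω₁,ω₂,ω₄}  = {ω₂} ∪ {ω₁,ω₄}
  {ω₃,ω₅,ω₆}  = {ω₅,ω₆} ∪ {ω₃}
  {ω₄,ω₅,ω₆}  = {ω₅,ω₆} ∪ {ω₄}
  {ω₁,ω₃,ω₅,ω₆}  = {ω₃} ∪ {ω₁,ω₅,ω₆}
  {ω₂,ω₄,ω₅,ω₆}  = {ω₂,ω₅,ω₆} ∪ {ω₄}
  {ω₃,ω₄,ω₅,ω₆}  = {ω₃,ω₄} ∪ {ω₅,ω₆}
  [32 total]
Round 5: stable.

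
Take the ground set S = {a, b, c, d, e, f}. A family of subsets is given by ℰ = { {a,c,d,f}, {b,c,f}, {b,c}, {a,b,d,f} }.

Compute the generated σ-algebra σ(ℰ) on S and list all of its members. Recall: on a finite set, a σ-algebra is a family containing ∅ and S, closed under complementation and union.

Seed the family with ℰ together with ∅ and S: { {}, {b,c}, {b,c,f}, {a,b,d,f}, {a,c,d,f}, S }.
Pass 1. New:
  {b,e}  = ᶜ of {a,c,d,f}
  {c,e}  = ᶜ of {a,b,d,f}
  {a,d,e}  = ᶜ of {b,c,f}
  {a,d,e,f}  = ᶜ of {b,c}
  {a,b,c,d,f}  = {b,c} ∪ {a,b,d,f}
  — 11 sets.
Pass 2: 8 new —
  {e}  = ᶜ of {a,b,c,d,f}
  {b,c,e}  = {b,e} ∪ {b,c}
  {a,b,d,e}  = {a,d,e} ∪ {b,e}
  {a,c,d,e}  = {a,d,e} ∪ {c,e}
  {b,c,e,f}  = {b,e} ∪ {b,c,f}
  {a,b,c,d,e}  = {a,d,e} ∪ {b,c}
  {a,b,d,e,f}  = {a,d,e} ∪ {a,b,d,f}
  {a,c,d,e,f}  = {a,d,e} ∪ {a,c,d,f}
  — 19 sets.
Pass 3: 7 new —
  {b}  = ᶜ of {a,c,d,e,f}
  {c}  = ᶜ of {a,b,d,e,f}
  {f}  = ᶜ of {a,b,c,d,e}
  {a,d}  = ᶜ of {b,c,e,f}
  {b,f}  = ᶜ of {a,c,d,e}
  {c,f}  = ᶜ of {a,b,d,e}
  {a,d,f}  = ᶜ of {b,c,e}
  — 26 sets.
Pass 4 adds 6:
  {e,f}  = {f} ∪ {e}
  {a,b,d}  = {b} ∪ {a,d}
  {a,c,d}  = {c} ∪ {a,d}
  {b,e,f}  = {b,e} ∪ {b,f}
  {c,e,f}  = {f} ∪ {c,e}
  {a,b,c,d}  = {b,c} ∪ {a,d}
  — 32 sets.
Pass 5 adds nothing — fixpoint reached.

Therefore σ(ℰ) = { {}, {b}, {c}, {e}, {f}, {a,d}, {b,c}, {b,e}, {b,f}, {c,e}, {c,f}, {e,f}, {a,b,d}, {a,c,d}, {a,d,e}, {a,d,f}, {b,c,e}, {b,c,f}, {b,e,f}, {c,e,f}, {a,b,c,d}, {a,b,d,e}, {a,b,d,f}, {a,c,d,e}, {a,c,d,f}, {a,d,e,f}, {b,c,e,f}, {a,b,c,d,e}, {a,b,c,d,f}, {a,b,d,e,f}, {a,c,d,e,f}, S } (|σ(ℰ)| = 32).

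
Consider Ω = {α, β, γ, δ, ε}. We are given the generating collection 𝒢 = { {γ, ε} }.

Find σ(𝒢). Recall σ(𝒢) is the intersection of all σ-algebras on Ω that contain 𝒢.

|σ(𝒢)| = 4.  σ(𝒢) = { ∅, {γ, ε}, {α, β, δ}, Ω }

Check:
Seed the family with 𝒢 together with ∅ and Ω: { ∅, {γ, ε}, Ω }.
Step 1: +1 →
  {α, β, δ}  = {γ, ε}ᶜ
  — 4 sets.
After Step 2 the family is unchanged; done.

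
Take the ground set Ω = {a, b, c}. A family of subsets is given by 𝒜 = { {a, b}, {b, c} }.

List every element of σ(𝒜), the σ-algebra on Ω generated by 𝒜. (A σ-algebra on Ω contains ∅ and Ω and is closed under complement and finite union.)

Initial family (4 sets): { {}, {a, b}, {b, c}, Ω }.
Pass 1: 2 new —
  {a}  = Ω∖{b, c}
  {c}  = Ω∖{a, b}
  [6 total]
Pass 2: +1 →
  {a, c}  = {c} ∪ {a}
  [7 total]
Pass 3: +1 →
  {b}  = Ω∖{a, c}
  [8 total]
After Pass 4 the family is unchanged; done.

Hence σ(𝒜) has 8 members: { {}, {a}, {b}, {c}, {a, b}, {a, c}, {b, c}, Ω }.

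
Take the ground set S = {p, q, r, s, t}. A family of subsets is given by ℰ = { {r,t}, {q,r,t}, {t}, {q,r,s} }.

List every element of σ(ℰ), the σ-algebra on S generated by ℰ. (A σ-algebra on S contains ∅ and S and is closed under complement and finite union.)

Take S₀ = ℰ ∪ {∅, S} = { {}, {t}, {r,t}, {q,r,s}, {q,r,t}, S }.
Step 1 (5 new):
  {p,s}  = ᶜ of {q,r,t}
  {p,t}  = ᶜ of {q,r,s}
  {p,q,s}  = ᶜ of {r,t}
  {p,q,r,s}  = ᶜ of {t}
  {q,r,s,t}  = {q,r,t} ∪ {q,r,s}
  — 11 sets.
Step 2 adds 6:
  {p}  = ᶜ of {q,r,s,t}
  {p,r,t}  = {p,t} ∪ {r,t}
  {p,s,t}  = {t} ∪ {p,s}
  {p,q,r,t}  = {q,r,t} ∪ {p,t}
  {p,q,s,t}  = {p,q,s} ∪ {t}
  {p,r,s,t}  = {p,s} ∪ {r,t}
  — 17 sets.
Step 3: +5 →
  {q}  = ᶜ of {p,r,s,t}
  {r}  = ᶜ of {p,q,s,t}
  {s}  = ᶜ of {p,q,r,t}
  {q,r}  = ᶜ of {p,s,t}
  {q,s}  = ᶜ of {p,r,t}
  — 22 sets.
Step 4. New:
  {p,q}  = {q} ∪ {p}
  {p,r}  = {r} ∪ {p}
  {q,t}  = {q} ∪ {t}
  {r,s}  = {r} ∪ {s}
  {s,t}  = {t} ∪ {s}
  {p,q,r}  = {q,r} ∪ {p}
  {p,q,t}  = {q} ∪ {p,t}
  {p,r,s}  = {r} ∪ {p,s}
  {q,s,t}  = {t} ∪ {q,s}
  {r,s,t}  = {s} ∪ {r,t}
  — 32 sets.
Step 5 adds nothing — fixpoint reached.

Therefore σ(ℰ) = { {}, {p}, {q}, {r}, {s}, {t}, {p,q}, {p,r}, {p,s}, {p,t}, {q,r}, {q,s}, {q,t}, {r,s}, {r,t}, {s,t}, {p,q,r}, {p,q,s}, {p,q,t}, {p,r,s}, {p,r,t}, {p,s,t}, {q,r,s}, {q,r,t}, {q,s,t}, {r,s,t}, {p,q,r,s}, {p,q,r,t}, {p,q,s,t}, {p,r,s,t}, {q,r,s,t}, S } (|σ(ℰ)| = 32).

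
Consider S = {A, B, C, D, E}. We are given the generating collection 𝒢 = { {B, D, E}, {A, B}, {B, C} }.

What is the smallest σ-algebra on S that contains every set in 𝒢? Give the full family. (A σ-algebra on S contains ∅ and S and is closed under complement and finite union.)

Start: 𝒢 ∪ {∅, S} = { ∅, {A, B}, {B, C}, {B, D, E}, S }.
Round 1: +6 →
  {A, C}  = {B, D, E}ᶜ
  {A, B, C}  = {B, C} ∪ {A, B}
  {A, D, E}  = {B, C}ᶜ
  {C, D, E}  = {A, B}ᶜ
  {A, B, D, E}  = {A, B} ∪ {B, D, E}
  {B, C, D, E}  = {B, C} ∪ {B, D, E}
  [11 total]
Round 2: 4 new —
  {A}  = {B, C, D, E}ᶜ
  {C}  = {A, B, D, E}ᶜ
  {D, E}  = {A, B, C}ᶜ
  {A, C, D, E}  = {A, D, E} ∪ {C, D, E}
  [15 total]
Round 3. New:
  {B}  = {A, C, D, E}ᶜ
  [16 total]
After Round 4 the family is unchanged; done.

|σ(𝒢)| = 16.  σ(𝒢) = { ∅, {A}, {B}, {C}, {A, B}, {A, C}, {B, C}, {D, E}, {A, B, C}, {A, D, E}, {B, D, E}, {C, D, E}, {A, B, D, E}, {A, C, D, E}, {B, C, D, E}, S }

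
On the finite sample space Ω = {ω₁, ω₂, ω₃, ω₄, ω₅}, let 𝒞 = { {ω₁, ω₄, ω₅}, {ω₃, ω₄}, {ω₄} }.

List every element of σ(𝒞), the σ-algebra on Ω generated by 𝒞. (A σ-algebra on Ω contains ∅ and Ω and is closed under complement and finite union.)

Begin from { ∅, {ω₄}, {ω₃, ω₄}, {ω₁, ω₄, ω₅}, Ω } (that is, 𝒞 plus ∅ and Ω).
Iteration 1 adds 4:
  {ω₂, ω₃}  = complement {ω₁, ω₄, ω₅}
  {ω₁, ω₂, ω₅}  = complement {ω₃, ω₄}
  {ω₁, ω₂, ω₃, ω₅}  = complement {ω₄}
  {ω₁, ω₃, ω₄, ω₅}  = {ω₁, ω₄, ω₅} ∪ {ω₃, ω₄}
  — 9 sets.
Iteration 2. New:
  {ω₂}  = complement {ω₁, ω₃, ω₄, ω₅}
  {ω₂, ω₃, ω₄}  = {ω₃, ω₄} ∪ {ω₂, ω₃}
  {ω₁, ω₂, ω₄, ω₅}  = {ω₁, ω₄, ω₅} ∪ {ω₁, ω₂, ω₅}
  — 12 sets.
Iteration 3 adds 3:
  {ω₃}  = complement {ω₁, ω₂, ω₄, ω₅}
  {ω₁, ω₅}  = complement {ω₂, ω₃, ω₄}
  {ω₂, ω₄}  = {ω₄} ∪ {ω₂}
  — 15 sets.
Iteration 4: 1 new —
  {ω₁, ω₃, ω₅}  = complement {ω₂, ω₄}
  — 16 sets.
Iteration 5: closed — nothing new.

Hence σ(𝒞) has 16 members: { ∅, {ω₂}, {ω₃}, {ω₄}, {ω₁, ω₅}, {ω₂, ω₃}, {ω₂, ω₄}, {ω₃, ω₄}, {ω₁, ω₂, ω₅}, {ω₁, ω₃, ω₅}, {ω₁, ω₄, ω₅}, {ω₂, ω₃, ω₄}, {ω₁, ω₂, ω₃, ω₅}, {ω₁, ω₂, ω₄, ω₅}, {ω₁, ω₃, ω₄, ω₅}, Ω }.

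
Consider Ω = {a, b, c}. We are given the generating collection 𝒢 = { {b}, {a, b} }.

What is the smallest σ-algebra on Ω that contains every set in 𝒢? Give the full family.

σ(𝒢) = { {}, {a}, {b}, {c}, {a, b}, {a, c}, {b, c}, Ω }

Working:
Begin from { {}, {b}, {a, b}, Ω } (that is, 𝒢 plus ∅ and Ω).
Pass 1: 2 new —
  {c}  = Ω∖{a, b}
  {a, c}  = Ω∖{b}
  |family| = 6
Pass 2: 1 new —
  {b, c}  = {c} ∪ {b}
  |family| = 7
Pass 3 (1 new):
  {a}  = Ω∖{b, c}
  |family| = 8
Pass 4: no new sets; the family is a σ-algebra.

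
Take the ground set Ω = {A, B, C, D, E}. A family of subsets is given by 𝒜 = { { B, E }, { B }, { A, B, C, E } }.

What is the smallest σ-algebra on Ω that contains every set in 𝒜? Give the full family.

σ(𝒜) = { ∅, { B }, { D }, { E }, { A, C }, { B, D }, { B, E }, { D, E }, { A, B, C }, { A, C, D }, { A, C, E }, { B, D, E }, { A, B, C, D }, { A, B, C, E }, { A, C, D, E }, Ω }

Derivation:
Seed the family with 𝒜 together with ∅ and Ω: { ∅, { B }, { B, E }, { A, B, C, E }, Ω }.
Step 1: +3 →
  { D }  = complement { A, B, C, E }
  { A, C, D }  = complement { B, E }
  { A, C, D, E }  = complement { B }
  (now 8)
Step 2: 3 new —
  { B, D }  = { D } ∪ { B }
  { B, D, E }  = { D } ∪ { B, E }
  { A, B, C, D }  = { B } ∪ { A, C, D }
  (now 11)
Step 3 (3 new):
  { E }  = complement { A, B, C, D }
  { A, C }  = complement { B, D, E }
  { A, C, E }  = complement { B, D }
  (now 14)
Step 4 (2 new):
  { D, E }  = { D } ∪ { E }
  { A, B, C }  = { A, C } ∪ { B }
  (now 16)
Step 5: stable.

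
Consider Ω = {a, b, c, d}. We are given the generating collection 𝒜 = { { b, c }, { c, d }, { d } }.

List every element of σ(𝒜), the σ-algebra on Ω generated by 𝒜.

Start: 𝒜 ∪ {∅, Ω} = { ∅, { d }, { b, c }, { c, d }, Ω }.
Pass 1: +4 →
  { a, b }  = complement { c, d }
  { a, d }  = complement { b, c }
  { a, b, c }  = complement { d }
  { b, c, d }  = { c, d } ∪ { b, c }
  [9 total]
Pass 2 (3 new):
  { a }  = complement { b, c, d }
  { a, b, d }  = { a, b } ∪ { a, d }
  { a, c, d }  = { c, d } ∪ { a, d }
  [12 total]
Pass 3: +2 →
  { b }  = complement { a, c, d }
  { c }  = complement { a, b, d }
  [14 total]
Pass 4: +2 →
  { a, c }  = { c } ∪ { a }
  { b, d }  = { d } ∪ { b }
  [16 total]
Pass 5: already closed under ᶜ and ∪.

Therefore σ(𝒜) = { ∅, { a }, { b }, { c }, { d }, { a, b }, { a, c }, { a, d }, { b, c }, { b, d }, { c, d }, { a, b, c }, { a, b, d }, { a, c, d }, { b, c, d }, Ω } (|σ(𝒜)| = 16).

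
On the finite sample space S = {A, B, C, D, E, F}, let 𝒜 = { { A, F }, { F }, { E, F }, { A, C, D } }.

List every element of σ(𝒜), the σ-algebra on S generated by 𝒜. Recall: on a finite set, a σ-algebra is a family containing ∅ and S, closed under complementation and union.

|σ(𝒜)| = 32.  σ(𝒜) = { ∅, { A }, { B }, { E }, { F }, { A, B }, { A, E }, { A, F }, { B, E }, { B, F }, { C, D }, { E, F }, { A, B, E }, { A, B, F }, { A, C, D }, { A, E, F }, { B, C, D }, { B, E, F }, { C, D, E }, { C, D, F }, { A, B, C, D }, { A, B, E, F }, { A, C, D, E }, { A, C, D, F }, { B, C, D, E }, { B, C, D, F }, { C, D, E, F }, { A, B, C, D, E }, { A, B, C, D, F }, { A, C, D, E, F }, { B, C, D, E, F }, S }

Derivation:
Take S₀ = 𝒜 ∪ {∅, S} = { ∅, { F }, { A, F }, { E, F }, { A, C, D }, S }.
Round 1: 7 new —
  { A, E, F }  = { E, F } ∪ { A, F }
  { B, E, F }  = S∖{ A, C, D }
  { A, B, C, D }  = S∖{ E, F }
  { A, C, D, F }  = { A, C, D } ∪ { A, F }
  { B, C, D, E }  = S∖{ A, F }
  { A, B, C, D, E }  = S∖{ F }
  { A, C, D, E, F }  = { A, C, D } ∪ { E, F }
Round 2. New:
  { B }  = S∖{ A, C, D, E, F }
  { B, E }  = S∖{ A, C, D, F }
  { B, C, D }  = S∖{ A, E, F }
  { A, B, E, F }  = { A, F } ∪ { B, E, F }
  { A, B, C, D, F }  = { A, F } ∪ { A, B, C, D }
  { B, C, D, E, F }  = { E, F } ∪ { B, C, D, E }
Round 3. New:
  { A }  = S∖{ B, C, D, E, F }
  { E }  = S∖{ A, B, C, D, F }
  { B, F }  = { B } ∪ { F }
  { C, D }  = S∖{ A, B, E, F }
  { A, B, F }  = { A, F } ∪ { B }
  { B, C, D, F }  = { B, C, D } ∪ { F }
Round 4 adds 7:
  { A, B }  = { B } ∪ { A }
  { A, E }  = S∖{ B, C, D, F }
  { A, B, E }  = { B, E } ∪ { A }
  { C, D, E }  = S∖{ A, B, F }
  { C, D, F }  = { C, D } ∪ { F }
  { A, C, D, E }  = S∖{ B, F }
  { C, D, E, F }  = { C, D } ∪ { E, F }
Round 5 adds nothing — fixpoint reached.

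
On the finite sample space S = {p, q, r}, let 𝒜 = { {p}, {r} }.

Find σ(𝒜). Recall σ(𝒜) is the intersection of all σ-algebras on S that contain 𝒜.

σ(𝒜) (8 sets): { ∅, {p}, {q}, {r}, {p,q}, {p,r}, {q,r}, S }

Trace:
Begin from { ∅, {p}, {r}, S } (that is, 𝒜 plus ∅ and S).
Iteration 1 (3 new):
  {p,q}  = ᶜ of {r}
  {p,r}  = {r} ∪ {p}
  {q,r}  = ᶜ of {p}
Iteration 2. New:
  {q}  = ᶜ of {p,r}
After Iteration 3 the family is unchanged; done.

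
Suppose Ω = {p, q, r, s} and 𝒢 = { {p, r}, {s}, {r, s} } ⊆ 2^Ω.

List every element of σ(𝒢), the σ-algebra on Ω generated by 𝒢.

|σ(𝒢)| = 16.  σ(𝒢) = { {}, {p}, {q}, {r}, {s}, {p, q}, {p, r}, {p, s}, {q, r}, {q, s}, {r, s}, {p, q, r}, {p, q, s}, {p, r, s}, {q, r, s}, Ω }

Derivation:
Initial family (5 sets): { {}, {s}, {p, r}, {r, s}, Ω }.
Step 1: +4 →
  {p, q}  = {r, s}ᶜ
  {q, s}  = {p, r}ᶜ
  {p, q, r}  = {s}ᶜ
  {p, r, s}  = {r, s} ∪ {p, r}
  — 9 sets.
Step 2. New:
  {q}  = {p, r, s}ᶜ
  {p, q, s}  = {p, q} ∪ {s}
  {q, r, s}  = {r, s} ∪ {q, s}
  — 12 sets.
Step 3: +2 →
  {p}  = {q, r, s}ᶜ
  {r}  = {p, q, s}ᶜ
  — 14 sets.
Step 4: 2 new —
  {p, s}  = {s} ∪ {p}
  {q, r}  = {r} ∪ {q}
  — 16 sets.
Step 5 adds nothing — fixpoint reached.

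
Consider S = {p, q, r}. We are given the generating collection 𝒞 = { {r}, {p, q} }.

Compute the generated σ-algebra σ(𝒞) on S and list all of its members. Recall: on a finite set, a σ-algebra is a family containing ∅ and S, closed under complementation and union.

Seed the family with 𝒞 together with ∅ and S: { ∅, {r}, {p, q}, S }.
Step 1: closed — nothing new.

|σ(𝒞)| = 4.  σ(𝒞) = { ∅, {r}, {p, q}, S }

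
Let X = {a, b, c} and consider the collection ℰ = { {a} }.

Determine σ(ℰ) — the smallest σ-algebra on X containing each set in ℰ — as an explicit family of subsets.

σ(ℰ) = { ∅, {a}, {b, c}, X }

Derivation:
Begin from { ∅, {a}, X } (that is, ℰ plus ∅ and X).
Round 1 (1 new):
  {b, c}  = complement {a}
  [4 total]
Round 2: closed — nothing new.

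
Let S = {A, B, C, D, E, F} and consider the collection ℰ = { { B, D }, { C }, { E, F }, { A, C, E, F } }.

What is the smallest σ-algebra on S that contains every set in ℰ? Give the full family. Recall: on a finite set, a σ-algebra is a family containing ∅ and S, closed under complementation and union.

Begin from { {  }, { C }, { B, D }, { E, F }, { A, C, E, F }, S } (that is, ℰ plus ∅ and S).
Pass 1: +5 →
  { B, C, D }  = { C } ∪ { B, D }
  { C, E, F }  = { C } ∪ { E, F }
  { A, B, C, D }  = { E, F }ᶜ
  { B, D, E, F }  = { E, F } ∪ { B, D }
  { A, B, D, E, F }  = { C }ᶜ
  — 11 sets.
Pass 2 adds 4:
  { A, C }  = { B, D, E, F }ᶜ
  { A, B, D }  = { C, E, F }ᶜ
  { A, E, F }  = { B, C, D }ᶜ
  { B, C, D, E, F }  = { B, C, D } ∪ { E, F }
  — 15 sets.
Pass 3: +1 →
  { A }  = { B, C, D, E, F }ᶜ
  — 16 sets.
After Pass 4 the family is unchanged; done.

Therefore σ(ℰ) = { {  }, { A }, { C }, { A, C }, { B, D }, { E, F }, { A, B, D }, { A, E, F }, { B, C, D }, { C, E, F }, { A, B, C, D }, { A, C, E, F }, { B, D, E, F }, { A, B, D, E, F }, { B, C, D, E, F }, S } (|σ(ℰ)| = 16).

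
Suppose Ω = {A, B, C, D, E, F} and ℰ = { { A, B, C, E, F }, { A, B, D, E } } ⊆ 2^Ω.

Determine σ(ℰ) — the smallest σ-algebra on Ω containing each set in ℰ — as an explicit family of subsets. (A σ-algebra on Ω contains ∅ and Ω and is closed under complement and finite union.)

Begin from { {}, { A, B, D, E }, { A, B, C, E, F }, Ω } (that is, ℰ plus ∅ and Ω).
Step 1: +2 →
  { D }  = ᶜ of { A, B, C, E, F }
  { C, F }  = ᶜ of { A, B, D, E }
  [6 total]
Step 2 (1 new):
  { C, D, F }  = { C, F } ∪ { D }
  [7 total]
Step 3: 1 new —
  { A, B, E }  = ᶜ of { C, D, F }
  [8 total]
Step 4: closed — nothing new.

σ(ℰ) = { {}, { D }, { C, F }, { A, B, E }, { C, D, F }, { A, B, D, E }, { A, B, C, E, F }, Ω }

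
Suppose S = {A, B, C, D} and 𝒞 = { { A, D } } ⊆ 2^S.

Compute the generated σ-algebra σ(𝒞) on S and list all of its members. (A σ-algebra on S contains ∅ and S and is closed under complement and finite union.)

Answer: σ(𝒞) = { {  }, { A, D }, { B, C }, S }

Check:
Start: 𝒞 ∪ {∅, S} = { {  }, { A, D }, S }.
Pass 1: 1 new —
  { B, C }  = complement { A, D }
  (now 4)
After Pass 2 the family is unchanged; done.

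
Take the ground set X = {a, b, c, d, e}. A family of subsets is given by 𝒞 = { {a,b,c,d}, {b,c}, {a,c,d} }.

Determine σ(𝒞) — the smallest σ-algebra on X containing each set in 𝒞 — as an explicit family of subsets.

Answer: σ(𝒞) = { ∅, {b}, {c}, {e}, {a,d}, {b,c}, {b,e}, {c,e}, {a,b,d}, {a,c,d}, {a,d,e}, {b,c,e}, {a,b,c,d}, {a,b,d,e}, {a,c,d,e}, X }

Check:
Start: 𝒞 ∪ {∅, X} = { ∅, {b,c}, {a,c,d}, {a,b,c,d}, X }.
Round 1 (3 new):
  {e}  = X∖{a,b,c,d}
  {b,e}  = X∖{a,c,d}
  {a,d,e}  = X∖{b,c}
  |family| = 8
Round 2: +3 →
  {b,c,e}  = {b,e} ∪ {b,c}
  {a,b,d,e}  = {a,d,e} ∪ {b,e}
  {a,c,d,e}  = {a,d,e} ∪ {a,c,d}
  |family| = 11
Round 3 (3 new):
  {b}  = X∖{a,c,d,e}
  {c}  = X∖{a,b,d,e}
  {a,d}  = X∖{b,c,e}
  |family| = 14
Round 4. New:
  {c,e}  = {c} ∪ {e}
  {a,b,d}  = {a,d} ∪ {b}
  |family| = 16
Round 5: stable.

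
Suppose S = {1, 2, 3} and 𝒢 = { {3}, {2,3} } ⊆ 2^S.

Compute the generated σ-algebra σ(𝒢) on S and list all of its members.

Begin from { {}, {3}, {2,3}, S } (that is, 𝒢 plus ∅ and S).
Round 1: 2 new —
  {1}  = S∖{2,3}
  {1,2}  = S∖{3}
  |family| = 6
Round 2. New:
  {1,3}  = {3} ∪ {1}
  |family| = 7
Round 3: 1 new —
  {2}  = S∖{1,3}
  |family| = 8
Round 4: already closed under ᶜ and ∪.

Therefore σ(𝒢) = { {}, {1}, {2}, {3}, {1,2}, {1,3}, {2,3}, S } (|σ(𝒢)| = 8).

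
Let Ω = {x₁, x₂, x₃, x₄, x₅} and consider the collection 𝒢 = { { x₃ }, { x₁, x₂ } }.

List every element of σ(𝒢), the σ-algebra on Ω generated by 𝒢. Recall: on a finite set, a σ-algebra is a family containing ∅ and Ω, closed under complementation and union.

Begin from { {}, { x₃ }, { x₁, x₂ }, Ω } (that is, 𝒢 plus ∅ and Ω).
Iteration 1 adds 3:
  { x₁, x₂, x₃ }  = { x₃ } ∪ { x₁, x₂ }
  { x₃, x₄, x₅ }  = complement { x₁, x₂ }
  { x₁, x₂, x₄, x₅ }  = complement { x₃ }
Iteration 2. New:
  { x₄, x₅ }  = complement { x₁, x₂, x₃ }
Iteration 3: already closed under ᶜ and ∪.

Therefore σ(𝒢) = { {}, { x₃ }, { x₁, x₂ }, { x₄, x₅ }, { x₁, x₂, x₃ }, { x₃, x₄, x₅ }, { x₁, x₂, x₄, x₅ }, Ω } (|σ(𝒢)| = 8).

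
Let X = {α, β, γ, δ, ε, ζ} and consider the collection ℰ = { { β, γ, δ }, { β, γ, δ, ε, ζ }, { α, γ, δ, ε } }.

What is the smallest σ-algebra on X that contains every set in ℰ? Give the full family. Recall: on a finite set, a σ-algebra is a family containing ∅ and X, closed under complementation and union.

Begin from { {  }, { β, γ, δ }, { α, γ, δ, ε }, { β, γ, δ, ε, ζ }, X } (that is, ℰ plus ∅ and X).
Iteration 1. New:
  { α }  = ᶜ of { β, γ, δ, ε, ζ }
  { β, ζ }  = ᶜ of { α, γ, δ, ε }
  { α, ε, ζ }  = ᶜ of { β, γ, δ }
  { α, β, γ, δ, ε }  = { β, γ, δ } ∪ { α, γ, δ, ε }
  [9 total]
Iteration 2 (6 new):
  { ζ }  = ᶜ of { α, β, γ, δ, ε }
  { α, β, ζ }  = { β, ζ } ∪ { α }
  { α, β, γ, δ }  = { β, γ, δ } ∪ { α }
  { α, β, ε, ζ }  = { β, ζ } ∪ { α, ε, ζ }
  { β, γ, δ, ζ }  = { β, γ, δ } ∪ { β, ζ }
  { α, γ, δ, ε, ζ }  = { α, ε, ζ } ∪ { α, γ, δ, ε }
  [15 total]
Iteration 3: 7 new —
  { β }  = ᶜ of { α, γ, δ, ε, ζ }
  { α, ε }  = ᶜ of { β, γ, δ, ζ }
  { α, ζ }  = { α } ∪ { ζ }
  { γ, δ }  = ᶜ of { α, β, ε, ζ }
  { ε, ζ }  = ᶜ of { α, β, γ, δ }
  { γ, δ, ε }  = ᶜ of { α, β, ζ }
  { α, β, γ, δ, ζ }  = { β, γ, δ, ζ } ∪ { α, β, γ, δ }
  [22 total]
Iteration 4 (9 new):
  { ε }  = ᶜ of { α, β, γ, δ, ζ }
  { α, β }  = { β } ∪ { α }
  { α, β, ε }  = { β } ∪ { α, ε }
  { α, γ, δ }  = { γ, δ } ∪ { α }
  { β, ε, ζ }  = { ε, ζ } ∪ { β }
  { γ, δ, ζ }  = { γ, δ } ∪ { ζ }
  { α, γ, δ, ζ }  = { γ, δ } ∪ { α, ζ }
  { β, γ, δ, ε }  = ᶜ of { α, ζ }
  { γ, δ, ε, ζ }  = { γ, δ, ε } ∪ { ε, ζ }
  [31 total]
Iteration 5: +1 →
  { β, ε }  = ᶜ of { α, γ, δ, ζ }
  [32 total]
Iteration 6: no new sets; the family is a σ-algebra.

σ(ℰ) = { {  }, { α }, { β }, { ε }, { ζ }, { α, β }, { α, ε }, { α, ζ }, { β, ε }, { β, ζ }, { γ, δ }, { ε, ζ }, { α, β, ε }, { α, β, ζ }, { α, γ, δ }, { α, ε, ζ }, { β, γ, δ }, { β, ε, ζ }, { γ, δ, ε }, { γ, δ, ζ }, { α, β, γ, δ }, { α, β, ε, ζ }, { α, γ, δ, ε }, { α, γ, δ, ζ }, { β, γ, δ, ε }, { β, γ, δ, ζ }, { γ, δ, ε, ζ }, { α, β, γ, δ, ε }, { α, β, γ, δ, ζ }, { α, γ, δ, ε, ζ }, { β, γ, δ, ε, ζ }, X }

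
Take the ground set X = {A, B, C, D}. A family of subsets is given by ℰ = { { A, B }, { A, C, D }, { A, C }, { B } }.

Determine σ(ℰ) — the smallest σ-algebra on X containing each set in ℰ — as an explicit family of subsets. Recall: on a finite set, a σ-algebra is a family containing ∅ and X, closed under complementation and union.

|σ(ℰ)| = 16.  σ(ℰ) = { {  }, { A }, { B }, { C }, { D }, { A, B }, { A, C }, { A, D }, { B, C }, { B, D }, { C, D }, { A, B, C }, { A, B, D }, { A, C, D }, { B, C, D }, X }

Check:
Begin from { {  }, { B }, { A, B }, { A, C }, { A, C, D }, X } (that is, ℰ plus ∅ and X).
Round 1: 3 new —
  { B, D }  = { A, C }ᶜ
  { C, D }  = { A, B }ᶜ
  { A, B, C }  = { A, B } ∪ { A, C }
  |family| = 9
Round 2 adds 3:
  { D }  = { A, B, C }ᶜ
  { A, B, D }  = { A, B } ∪ { B, D }
  { B, C, D }  = { C, D } ∪ { B }
  |family| = 12
Round 3: +2 →
  { A }  = { B, C, D }ᶜ
  { C }  = { A, B, D }ᶜ
  |family| = 14
Round 4: 2 new —
  { A, D }  = { D } ∪ { A }
  { B, C }  = { C } ∪ { B }
  |family| = 16
After Round 5 the family is unchanged; done.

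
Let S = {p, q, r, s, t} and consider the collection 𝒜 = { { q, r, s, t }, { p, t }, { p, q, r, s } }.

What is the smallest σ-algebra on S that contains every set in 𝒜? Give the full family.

Start: 𝒜 ∪ {∅, S} = { {  }, { p, t }, { p, q, r, s }, { q, r, s, t }, S }.
Round 1: +3 →
  { p }  = S∖{ q, r, s, t }
  { t }  = S∖{ p, q, r, s }
  { q, r, s }  = S∖{ p, t }
  |family| = 8
Round 2: no new sets; the family is a σ-algebra.

Hence σ(𝒜) has 8 members: { {  }, { p }, { t }, { p, t }, { q, r, s }, { p, q, r, s }, { q, r, s, t }, S }.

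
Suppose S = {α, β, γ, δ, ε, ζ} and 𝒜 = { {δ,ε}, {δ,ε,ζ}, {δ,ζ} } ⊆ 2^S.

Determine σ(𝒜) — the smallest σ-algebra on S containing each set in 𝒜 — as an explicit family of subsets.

σ(𝒜) (16 sets): { ∅, {δ}, {ε}, {ζ}, {δ,ε}, {δ,ζ}, {ε,ζ}, {α,β,γ}, {δ,ε,ζ}, {α,β,γ,δ}, {α,β,γ,ε}, {α,β,γ,ζ}, {α,β,γ,δ,ε}, {α,β,γ,δ,ζ}, {α,β,γ,ε,ζ}, S }

Check:
Start: 𝒜 ∪ {∅, S} = { ∅, {δ,ε}, {δ,ζ}, {δ,ε,ζ}, S }.
Iteration 1: 3 new —
  {α,β,γ}  = ᶜ of {δ,ε,ζ}
  {α,β,γ,ε}  = ᶜ of {δ,ζ}
  {α,β,γ,ζ}  = ᶜ of {δ,ε}
  |family| = 8
Iteration 2 (3 new):
  {α,β,γ,δ,ε}  = {δ,ε} ∪ {α,β,γ}
  {α,β,γ,δ,ζ}  = {α,β,γ,ζ} ∪ {δ,ζ}
  {α,β,γ,ε,ζ}  = {α,β,γ,ζ} ∪ {α,β,γ,ε}
  |family| = 11
Iteration 3 (3 new):
  {δ}  = ᶜ of {α,β,γ,ε,ζ}
  {ε}  = ᶜ of {α,β,γ,δ,ζ}
  {ζ}  = ᶜ of {α,β,γ,δ,ε}
  |family| = 14
Iteration 4: +2 →
  {ε,ζ}  = {ε} ∪ {ζ}
  {α,β,γ,δ}  = {α,β,γ} ∪ {δ}
  |family| = 16
Iteration 5: closed — nothing new.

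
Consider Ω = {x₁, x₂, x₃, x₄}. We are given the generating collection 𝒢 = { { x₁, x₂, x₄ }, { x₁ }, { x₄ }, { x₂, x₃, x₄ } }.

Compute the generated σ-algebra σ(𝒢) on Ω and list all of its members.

Start: 𝒢 ∪ {∅, Ω} = { ∅, { x₁ }, { x₄ }, { x₁, x₂, x₄ }, { x₂, x₃, x₄ }, Ω }.
Round 1 (3 new):
  { x₃ }  = ᶜ of { x₁, x₂, x₄ }
  { x₁, x₄ }  = { x₄ } ∪ { x₁ }
  { x₁, x₂, x₃ }  = ᶜ of { x₄ }
  — 9 sets.
Round 2 (4 new):
  { x₁, x₃ }  = { x₃ } ∪ { x₁ }
  { x₂, x₃ }  = ᶜ of { x₁, x₄ }
  { x₃, x₄ }  = { x₃ } ∪ { x₄ }
  { x₁, x₃, x₄ }  = { x₃ } ∪ { x₁, x₄ }
  — 13 sets.
Round 3 (3 new):
  { x₂ }  = ᶜ of { x₁, x₃, x₄ }
  { x₁, x₂ }  = ᶜ of { x₃, x₄ }
  { x₂, x₄ }  = ᶜ of { x₁, x₃ }
  — 16 sets.
Round 4: stable.

σ(𝒢) = { ∅, { x₁ }, { x₂ }, { x₃ }, { x₄ }, { x₁, x₂ }, { x₁, x₃ }, { x₁, x₄ }, { x₂, x₃ }, { x₂, x₄ }, { x₃, x₄ }, { x₁, x₂, x₃ }, { x₁, x₂, x₄ }, { x₁, x₃, x₄ }, { x₂, x₃, x₄ }, Ω }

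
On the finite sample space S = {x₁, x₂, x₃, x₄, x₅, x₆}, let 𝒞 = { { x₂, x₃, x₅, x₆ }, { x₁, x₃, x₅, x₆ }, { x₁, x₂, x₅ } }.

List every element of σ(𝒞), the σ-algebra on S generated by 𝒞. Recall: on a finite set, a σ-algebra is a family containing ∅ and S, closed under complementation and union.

Start: 𝒞 ∪ {∅, S} = { {}, { x₁, x₂, x₅ }, { x₁, x₃, x₅, x₆ }, { x₂, x₃, x₅, x₆ }, S }.
Step 1: 4 new —
  { x₁, x₄ }  = ᶜ of { x₂, x₃, x₅, x₆ }
  { x₂, x₄ }  = ᶜ of { x₁, x₃, x₅, x₆ }
  { x₃, x₄, x₆ }  = ᶜ of { x₁, x₂, x₅ }
  { x₁, x₂, x₃, x₅, x₆ }  = { x₁, x₃, x₅, x₆ } ∪ { x₁, x₂, x₅ }
  (now 9)
Step 2 (7 new):
  { x₄ }  = ᶜ of { x₁, x₂, x₃, x₅, x₆ }
  { x₁, x₂, x₄ }  = { x₁, x₄ } ∪ { x₂, x₄ }
  { x₁, x₂, x₄, x₅ }  = { x₁, x₂, x₅ } ∪ { x₁, x₄ }
  { x₁, x₃, x₄, x₆ }  = { x₁, x₄ } ∪ { x₃, x₄, x₆ }
  { x₂, x₃, x₄, x₆ }  = { x₃, x₄, x₆ } ∪ { x₂, x₄ }
  { x₁, x₃, x₄, x₅, x₆ }  = { x₁, x₃, x₅, x₆ } ∪ { x₁, x₄ }
  { x₂, x₃, x₄, x₅, x₆ }  = { x₃, x₄, x₆ } ∪ { x₂, x₃, x₅, x₆ }
  (now 16)
Step 3 (7 new):
  { x₁ }  = ᶜ of { x₂, x₃, x₄, x₅, x₆ }
  { x₂ }  = ᶜ of { x₁, x₃, x₄, x₅, x₆ }
  { x₁, x₅ }  = ᶜ of { x₂, x₃, x₄, x₆ }
  { x₂, x₅ }  = ᶜ of { x₁, x₃, x₄, x₆ }
  { x₃, x₆ }  = ᶜ of { x₁, x₂, x₄, x₅ }
  { x₃, x₅, x₆ }  = ᶜ of { x₁, x₂, x₄ }
  { x₁, x₂, x₃, x₄, x₆ }  = { x₁, x₄ } ∪ { x₂, x₃, x₄, x₆ }
  (now 23)
Step 4: +7 →
  { x₅ }  = ᶜ of { x₁, x₂, x₃, x₄, x₆ }
  { x₁, x₂ }  = { x₁ } ∪ { x₂ }
  { x₁, x₃, x₆ }  = { x₁ } ∪ { x₃, x₆ }
  { x₁, x₄, x₅ }  = { x₁, x₄ } ∪ { x₁, x₅ }
  { x₂, x₃, x₆ }  = { x₂ } ∪ { x₃, x₆ }
  { x₂, x₄, x₅ }  = { x₂, x₅ } ∪ { x₄ }
  { x₃, x₄, x₅, x₆ }  = { x₄ } ∪ { x₃, x₅, x₆ }
  (now 30)
Step 5 adds 2:
  { x₄, x₅ }  = { x₅ } ∪ { x₄ }
  { x₁, x₂, x₃, x₆ }  = { x₁, x₂ } ∪ { x₁, x₃, x₆ }
  (now 32)
Step 6: stable.

|σ(𝒞)| = 32.  σ(𝒞) = { {}, { x₁ }, { x₂ }, { x₄ }, { x₅ }, { x₁, x₂ }, { x₁, x₄ }, { x₁, x₅ }, { x₂, x₄ }, { x₂, x₅ }, { x₃, x₆ }, { x₄, x₅ }, { x₁, x₂, x₄ }, { x₁, x₂, x₅ }, { x₁, x₃, x₆ }, { x₁, x₄, x₅ }, { x₂, x₃, x₆ }, { x₂, x₄, x₅ }, { x₃, x₄, x₆ }, { x₃, x₅, x₆ }, { x₁, x₂, x₃, x₆ }, { x₁, x₂, x₄, x₅ }, { x₁, x₃, x₄, x₆ }, { x₁, x₃, x₅, x₆ }, { x₂, x₃, x₄, x₆ }, { x₂, x₃, x₅, x₆ }, { x₃, x₄, x₅, x₆ }, { x₁, x₂, x₃, x₄, x₆ }, { x₁, x₂, x₃, x₅, x₆ }, { x₁, x₃, x₄, x₅, x₆ }, { x₂, x₃, x₄, x₅, x₆ }, S }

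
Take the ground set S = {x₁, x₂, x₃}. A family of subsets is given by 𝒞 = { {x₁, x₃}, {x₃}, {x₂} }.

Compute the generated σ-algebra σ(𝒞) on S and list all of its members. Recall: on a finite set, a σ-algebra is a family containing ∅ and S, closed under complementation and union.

Begin from { ∅, {x₂}, {x₃}, {x₁, x₃}, S } (that is, 𝒞 plus ∅ and S).
Pass 1 adds 2:
  {x₁, x₂}  = ᶜ of {x₃}
  {x₂, x₃}  = {x₃} ∪ {x₂}
  — 7 sets.
Pass 2: +1 →
  {x₁}  = ᶜ of {x₂, x₃}
  — 8 sets.
Pass 3 adds nothing — fixpoint reached.

Therefore σ(𝒞) = { ∅, {x₁}, {x₂}, {x₃}, {x₁, x₂}, {x₁, x₃}, {x₂, x₃}, S } (|σ(𝒞)| = 8).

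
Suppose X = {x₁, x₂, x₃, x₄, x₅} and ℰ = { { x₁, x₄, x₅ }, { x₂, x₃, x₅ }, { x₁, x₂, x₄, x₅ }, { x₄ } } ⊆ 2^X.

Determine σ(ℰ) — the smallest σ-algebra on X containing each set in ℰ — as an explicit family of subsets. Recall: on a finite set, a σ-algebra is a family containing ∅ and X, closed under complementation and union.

σ(ℰ) (32 sets): { ∅, { x₁ }, { x₂ }, { x₃ }, { x₄ }, { x₅ }, { x₁, x₂ }, { x₁, x₃ }, { x₁, x₄ }, { x₁, x₅ }, { x₂, x₃ }, { x₂, x₄ }, { x₂, x₅ }, { x₃, x₄ }, { x₃, x₅ }, { x₄, x₅ }, { x₁, x₂, x₃ }, { x₁, x₂, x₄ }, { x₁, x₂, x₅ }, { x₁, x₃, x₄ }, { x₁, x₃, x₅ }, { x₁, x₄, x₅ }, { x₂, x₃, x₄ }, { x₂, x₃, x₅ }, { x₂, x₄, x₅ }, { x₃, x₄, x₅ }, { x₁, x₂, x₃, x₄ }, { x₁, x₂, x₃, x₅ }, { x₁, x₂, x₄, x₅ }, { x₁, x₃, x₄, x₅ }, { x₂, x₃, x₄, x₅ }, X }

Trace:
Start: ℰ ∪ {∅, X} = { ∅, { x₄ }, { x₁, x₄, x₅ }, { x₂, x₃, x₅ }, { x₁, x₂, x₄, x₅ }, X }.
Pass 1 adds 5:
  { x₃ }  = complement { x₁, x₂, x₄, x₅ }
  { x₁, x₄ }  = complement { x₂, x₃, x₅ }
  { x₂, x₃ }  = complement { x₁, x₄, x₅ }
  { x₁, x₂, x₃, x₅ }  = complement { x₄ }
  { x₂, x₃, x₄, x₅ }  = { x₂, x₃, x₅ } ∪ { x₄ }
  — 11 sets.
Pass 2: 6 new —
  { x₁ }  = complement { x₂, x₃, x₄, x₅ }
  { x₃, x₄ }  = { x₃ } ∪ { x₄ }
  { x₁, x₃, x₄ }  = { x₃ } ∪ { x₁, x₄ }
  { x₂, x₃, x₄ }  = { x₂, x₃ } ∪ { x₄ }
  { x₁, x₂, x₃, x₄ }  = { x₂, x₃ } ∪ { x₁, x₄ }
  { x₁, x₃, x₄, x₅ }  = { x₁, x₄, x₅ } ∪ { x₃ }
  — 17 sets.
Pass 3 (7 new):
  { x₂ }  = complement { x₁, x₃, x₄, x₅ }
  { x₅ }  = complement { x₁, x₂, x₃, x₄ }
  { x₁, x₃ }  = { x₃ } ∪ { x₁ }
  { x₁, x₅ }  = complement { x₂, x₃, x₄ }
  { x₂, x₅ }  = complement { x₁, x₃, x₄ }
  { x₁, x₂, x₃ }  = { x₂, x₃ } ∪ { x₁ }
  { x₁, x₂, x₅ }  = complement { x₃, x₄ }
  — 24 sets.
Pass 4: +8 →
  { x₁, x₂ }  = { x₂ } ∪ { x₁ }
  { x₂, x₄ }  = { x₂ } ∪ { x₄ }
  { x₃, x₅ }  = { x₅ } ∪ { x₃ }
  { x₄, x₅ }  = complement { x₁, x₂, x₃ }
  { x₁, x₂, x₄ }  = { x₂ } ∪ { x₁, x₄ }
  { x₁, x₃, x₅ }  = { x₅ } ∪ { x₁, x₃ }
  { x₂, x₄, x₅ }  = complement { x₁, x₃ }
  { x₃, x₄, x₅ }  = { x₃, x₄ } ∪ { x₅ }
  — 32 sets.
Pass 5 adds nothing — fixpoint reached.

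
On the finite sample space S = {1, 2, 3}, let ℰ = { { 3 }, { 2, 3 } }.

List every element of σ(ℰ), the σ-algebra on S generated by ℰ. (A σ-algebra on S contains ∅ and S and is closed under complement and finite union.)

Begin from { {  }, { 3 }, { 2, 3 }, S } (that is, ℰ plus ∅ and S).
Step 1 adds 2:
  { 1 }  = complement { 2, 3 }
  { 1, 2 }  = complement { 3 }
  — 6 sets.
Step 2: +1 →
  { 1, 3 }  = { 3 } ∪ { 1 }
  — 7 sets.
Step 3: 1 new —
  { 2 }  = complement { 1, 3 }
  — 8 sets.
After Step 4 the family is unchanged; done.

Therefore σ(ℰ) = { {  }, { 1 }, { 2 }, { 3 }, { 1, 2 }, { 1, 3 }, { 2, 3 }, S } (|σ(ℰ)| = 8).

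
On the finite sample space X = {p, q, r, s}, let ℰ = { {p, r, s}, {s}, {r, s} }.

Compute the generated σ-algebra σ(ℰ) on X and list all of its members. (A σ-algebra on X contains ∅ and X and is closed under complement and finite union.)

Answer: σ(ℰ) = { {}, {p}, {q}, {r}, {s}, {p, q}, {p, r}, {p, s}, {q, r}, {q, s}, {r, s}, {p, q, r}, {p, q, s}, {p, r, s}, {q, r, s}, X }

Working:
Begin from { {}, {s}, {r, s}, {p, r, s}, X } (that is, ℰ plus ∅ and X).
Round 1 adds 3:
  {q}  = {p, r, s}ᶜ
  {p, q}  = {r, s}ᶜ
  {p, q, r}  = {s}ᶜ
  [8 total]
Round 2. New:
  {q, s}  = {s} ∪ {q}
  {p, q, s}  = {s} ∪ {p, q}
  {q, r, s}  = {q} ∪ {r, s}
  [11 total]
Round 3: 3 new —
  {p}  = {q, r, s}ᶜ
  {r}  = {p, q, s}ᶜ
  {p, r}  = {q, s}ᶜ
  [14 total]
Round 4: 2 new —
  {p, s}  = {s} ∪ {p}
  {q, r}  = {r} ∪ {q}
  [16 total]
Round 5: closed — nothing new.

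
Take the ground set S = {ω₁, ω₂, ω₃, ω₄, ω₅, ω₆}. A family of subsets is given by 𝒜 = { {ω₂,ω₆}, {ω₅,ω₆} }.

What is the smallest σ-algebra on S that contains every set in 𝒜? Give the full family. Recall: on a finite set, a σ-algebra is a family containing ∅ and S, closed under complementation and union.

Take S₀ = 𝒜 ∪ {∅, S} = { {}, {ω₂,ω₆}, {ω₅,ω₆}, S }.
Step 1 adds 3:
  {ω₂,ω₅,ω₆}  = {ω₂,ω₆} ∪ {ω₅,ω₆}
  {ω₁,ω₂,ω₃,ω₄}  = complement {ω₅,ω₆}
  {ω₁,ω₃,ω₄,ω₅}  = complement {ω₂,ω₆}
  — 7 sets.
Step 2: +4 →
  {ω₁,ω₃,ω₄}  = complement {ω₂,ω₅,ω₆}
  {ω₁,ω₂,ω₃,ω₄,ω₅}  = {ω₁,ω₃,ω₄,ω₅} ∪ {ω₁,ω₂,ω₃,ω₄}
  {ω₁,ω₂,ω₃,ω₄,ω₆}  = {ω₂,ω₆} ∪ {ω₁,ω₂,ω₃,ω₄}
  {ω₁,ω₃,ω₄,ω₅,ω₆}  = {ω₁,ω₃,ω₄,ω₅} ∪ {ω₅,ω₆}
  — 11 sets.
Step 3: +3 →
  {ω₂}  = complement {ω₁,ω₃,ω₄,ω₅,ω₆}
  {ω₅}  = complement {ω₁,ω₂,ω₃,ω₄,ω₆}
  {ω₆}  = complement {ω₁,ω₂,ω₃,ω₄,ω₅}
  — 14 sets.
Step 4 (2 new):
  {ω₂,ω₅}  = {ω₂} ∪ {ω₅}
  {ω₁,ω₃,ω₄,ω₆}  = {ω₁,ω₃,ω₄} ∪ {ω₆}
  — 16 sets.
Step 5: already closed under ᶜ and ∪.

Therefore σ(𝒜) = { {}, {ω₂}, {ω₅}, {ω₆}, {ω₂,ω₅}, {ω₂,ω₆}, {ω₅,ω₆}, {ω₁,ω₃,ω₄}, {ω₂,ω₅,ω₆}, {ω₁,ω₂,ω₃,ω₄}, {ω₁,ω₃,ω₄,ω₅}, {ω₁,ω₃,ω₄,ω₆}, {ω₁,ω₂,ω₃,ω₄,ω₅}, {ω₁,ω₂,ω₃,ω₄,ω₆}, {ω₁,ω₃,ω₄,ω₅,ω₆}, S } (|σ(𝒜)| = 16).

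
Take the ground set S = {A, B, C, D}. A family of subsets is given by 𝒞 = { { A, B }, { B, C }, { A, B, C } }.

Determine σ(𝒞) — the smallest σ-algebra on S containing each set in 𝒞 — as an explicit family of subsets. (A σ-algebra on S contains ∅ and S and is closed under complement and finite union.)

σ(𝒞) = { ∅, { A }, { B }, { C }, { D }, { A, B }, { A, C }, { A, D }, { B, C }, { B, D }, { C, D }, { A, B, C }, { A, B, D }, { A, C, D }, { B, C, D }, S }

Check:
Seed the family with 𝒞 together with ∅ and S: { ∅, { A, B }, { B, C }, { A, B, C }, S }.
Iteration 1 adds 3:
  { D }  = ᶜ of { A, B, C }
  { A, D }  = ᶜ of { B, C }
  { C, D }  = ᶜ of { A, B }
  [8 total]
Iteration 2 adds 3:
  { A, B, D }  = { D } ∪ { A, B }
  { A, C, D }  = { C, D } ∪ { A, D }
  { B, C, D }  = { D } ∪ { B, C }
  [11 total]
Iteration 3 (3 new):
  { A }  = ᶜ of { B, C, D }
  { B }  = ᶜ of { A, C, D }
  { C }  = ᶜ of { A, B, D }
  [14 total]
Iteration 4. New:
  { A, C }  = { C } ∪ { A }
  { B, D }  = { D } ∪ { B }
  [16 total]
Iteration 5: already closed under ᶜ and ∪.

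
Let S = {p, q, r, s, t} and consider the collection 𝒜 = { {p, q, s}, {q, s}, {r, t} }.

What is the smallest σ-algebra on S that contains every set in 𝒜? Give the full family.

σ(𝒜) (8 sets): { ∅, {p}, {q, s}, {r, t}, {p, q, s}, {p, r, t}, {q, r, s, t}, S }

Derivation:
Start: 𝒜 ∪ {∅, S} = { ∅, {q, s}, {r, t}, {p, q, s}, S }.
Step 1. New:
  {p, r, t}  = S∖{q, s}
  {q, r, s, t}  = {r, t} ∪ {q, s}
  (now 7)
Step 2: +1 →
  {p}  = S∖{q, r, s, t}
  (now 8)
Step 3 adds nothing — fixpoint reached.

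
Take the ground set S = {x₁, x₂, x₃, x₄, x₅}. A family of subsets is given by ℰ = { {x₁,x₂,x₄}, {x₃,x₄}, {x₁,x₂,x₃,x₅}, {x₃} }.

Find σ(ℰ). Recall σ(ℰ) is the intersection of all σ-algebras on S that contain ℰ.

Begin from { {}, {x₃}, {x₃,x₄}, {x₁,x₂,x₄}, {x₁,x₂,x₃,x₅}, S } (that is, ℰ plus ∅ and S).
Step 1 adds 5:
  {x₄}  = {x₁,x₂,x₃,x₅}ᶜ
  {x₃,x₅}  = {x₁,x₂,x₄}ᶜ
  {x₁,x₂,x₅}  = {x₃,x₄}ᶜ
  {x₁,x₂,x₃,x₄}  = {x₃} ∪ {x₁,x₂,x₄}
  {x₁,x₂,x₄,x₅}  = {x₃}ᶜ
  |family| = 11
Step 2 (2 new):
  {x₅}  = {x₁,x₂,x₃,x₄}ᶜ
  {x₃,x₄,x₅}  = {x₃,x₄} ∪ {x₃,x₅}
  |family| = 13
Step 3 adds 2:
  {x₁,x₂}  = {x₃,x₄,x₅}ᶜ
  {x₄,x₅}  = {x₄} ∪ {x₅}
  |family| = 15
Step 4. New:
  {x₁,x₂,x₃}  = {x₄,x₅}ᶜ
  |family| = 16
Step 5: already closed under ᶜ and ∪.

Hence σ(ℰ) has 16 members: { {}, {x₃}, {x₄}, {x₅}, {x₁,x₂}, {x₃,x₄}, {x₃,x₅}, {x₄,x₅}, {x₁,x₂,x₃}, {x₁,x₂,x₄}, {x₁,x₂,x₅}, {x₃,x₄,x₅}, {x₁,x₂,x₃,x₄}, {x₁,x₂,x₃,x₅}, {x₁,x₂,x₄,x₅}, S }.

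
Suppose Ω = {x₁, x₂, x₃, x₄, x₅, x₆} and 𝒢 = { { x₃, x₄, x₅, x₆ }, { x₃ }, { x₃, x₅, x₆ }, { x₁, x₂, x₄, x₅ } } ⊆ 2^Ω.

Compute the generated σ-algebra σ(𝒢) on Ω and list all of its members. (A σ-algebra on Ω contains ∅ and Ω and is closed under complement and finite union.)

Seed the family with 𝒢 together with ∅ and Ω: { {}, { x₃ }, { x₃, x₅, x₆ }, { x₁, x₂, x₄, x₅ }, { x₃, x₄, x₅, x₆ }, Ω }.
Iteration 1. New:
  { x₁, x₂ }  = ᶜ of { x₃, x₄, x₅, x₆ }
  { x₃, x₆ }  = ᶜ of { x₁, x₂, x₄, x₅ }
  { x₁, x₂, x₄ }  = ᶜ of { x₃, x₅, x₆ }
  { x₁, x₂, x₃, x₄, x₅ }  = { x₃ } ∪ { x₁, x₂, x₄, x₅ }
  { x₁, x₂, x₄, x₅, x₆ }  = ᶜ of { x₃ }
  [11 total]
Iteration 2 adds 6:
  { x₆ }  = ᶜ of { x₁, x₂, x₃, x₄, x₅ }
  { x₁, x₂, x₃ }  = { x₁, x₂ } ∪ { x₃ }
  { x₁, x₂, x₃, x₄ }  = { x₁, x₂, x₄ } ∪ { x₃ }
  { x₁, x₂, x₃, x₆ }  = { x₁, x₂ } ∪ { x₃, x₆ }
  { x₁, x₂, x₃, x₄, x₆ }  = { x₁, x₂, x₄ } ∪ { x₃, x₆ }
  { x₁, x₂, x₃, x₅, x₆ }  = { x₁, x₂ } ∪ { x₃, x₅, x₆ }
  [17 total]
Iteration 3 adds 7:
  { x₄ }  = ᶜ of { x₁, x₂, x₃, x₅, x₆ }
  { x₅ }  = ᶜ of { x₁, x₂, x₃, x₄, x₆ }
  { x₄, x₅ }  = ᶜ of { x₁, x₂, x₃, x₆ }
  { x₅, x₆ }  = ᶜ of { x₁, x₂, x₃, x₄ }
  { x₁, x₂, x₆ }  = { x₁, x₂ } ∪ { x₆ }
  { x₄, x₅, x₆ }  = ᶜ of { x₁, x₂, x₃ }
  { x₁, x₂, x₄, x₆ }  = { x₁, x₂, x₄ } ∪ { x₆ }
  [24 total]
Iteration 4 (8 new):
  { x₃, x₄ }  = { x₃ } ∪ { x₄ }
  { x₃, x₅ }  = ᶜ of { x₁, x₂, x₄, x₆ }
  { x₄, x₆ }  = { x₆ } ∪ { x₄ }
  { x₁, x₂, x₅ }  = { x₁, x₂ } ∪ { x₅ }
  { x₃, x₄, x₅ }  = ᶜ of { x₁, x₂, x₆ }
  { x₃, x₄, x₆ }  = { x₃, x₆ } ∪ { x₄ }
  { x₁, x₂, x₃, x₅ }  = { x₁, x₂, x₃ } ∪ { x₅ }
  { x₁, x₂, x₅, x₆ }  = { x₅, x₆ } ∪ { x₁, x₂ }
  [32 total]
Iteration 5: already closed under ᶜ and ∪.

Therefore σ(𝒢) = { {}, { x₃ }, { x₄ }, { x₅ }, { x₆ }, { x₁, x₂ }, { x₃, x₄ }, { x₃, x₅ }, { x₃, x₆ }, { x₄, x₅ }, { x₄, x₆ }, { x₅, x₆ }, { x₁, x₂, x₃ }, { x₁, x₂, x₄ }, { x₁, x₂, x₅ }, { x₁, x₂, x₆ }, { x₃, x₄, x₅ }, { x₃, x₄, x₆ }, { x₃, x₅, x₆ }, { x₄, x₅, x₆ }, { x₁, x₂, x₃, x₄ }, { x₁, x₂, x₃, x₅ }, { x₁, x₂, x₃, x₆ }, { x₁, x₂, x₄, x₅ }, { x₁, x₂, x₄, x₆ }, { x₁, x₂, x₅, x₆ }, { x₃, x₄, x₅, x₆ }, { x₁, x₂, x₃, x₄, x₅ }, { x₁, x₂, x₃, x₄, x₆ }, { x₁, x₂, x₃, x₅, x₆ }, { x₁, x₂, x₄, x₅, x₆ }, Ω } (|σ(𝒢)| = 32).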